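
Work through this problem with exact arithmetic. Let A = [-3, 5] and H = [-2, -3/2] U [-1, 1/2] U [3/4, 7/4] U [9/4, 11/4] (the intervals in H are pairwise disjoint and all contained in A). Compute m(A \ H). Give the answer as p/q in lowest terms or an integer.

The ambient interval has length m(A) = 5 - (-3) = 8.
Since the holes are disjoint and sit inside A, by finite additivity
  m(H) = sum_i (b_i - a_i), and m(A \ H) = m(A) - m(H).
Computing the hole measures:
  m(H_1) = -3/2 - (-2) = 1/2.
  m(H_2) = 1/2 - (-1) = 3/2.
  m(H_3) = 7/4 - 3/4 = 1.
  m(H_4) = 11/4 - 9/4 = 1/2.
Summed: m(H) = 1/2 + 3/2 + 1 + 1/2 = 7/2.
So m(A \ H) = 8 - 7/2 = 9/2.

9/2


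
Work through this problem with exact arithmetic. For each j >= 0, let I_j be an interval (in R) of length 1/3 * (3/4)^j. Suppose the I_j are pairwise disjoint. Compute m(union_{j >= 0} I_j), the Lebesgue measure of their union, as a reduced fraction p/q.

By countable additivity of the Lebesgue measure on pairwise disjoint measurable sets,
  m(union_{j >= 0} I_j) = sum_{j >= 0} m(I_j) = sum_{j >= 0} a * r^j,
  with a = 1/3 and r = 3/4.
Since 0 < r = 3/4 < 1, the geometric series converges:
  sum_{j >= 0} a * r^j = a / (1 - r).
  = 1/3 / (1 - 3/4)
  = 1/3 / (1/4)
  = 4/3.

4/3


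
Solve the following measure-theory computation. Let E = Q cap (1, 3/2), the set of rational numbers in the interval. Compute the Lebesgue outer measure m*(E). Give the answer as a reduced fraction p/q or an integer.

E = Q cap (1, 3/2) is a subset of Q, which is countable. Enumerate Q = {q_1, q_2, ...}; for any eps > 0, cover q_k by the open interval (q_k - eps/2^(k+1), q_k + eps/2^(k+1)), of length eps/2^k. The total cover length is sum_{k>=1} eps/2^k = eps. Hence m*(E) <= m*(Q) <= eps for every eps > 0, and since outer measure is non-negative, m*(E) = 0.

0


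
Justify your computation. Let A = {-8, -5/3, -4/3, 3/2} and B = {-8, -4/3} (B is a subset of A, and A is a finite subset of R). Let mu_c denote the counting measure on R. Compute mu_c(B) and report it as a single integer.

Counting measure assigns mu_c(E) = |E| (number of elements) when E is finite.
B has 2 element(s), so mu_c(B) = 2.

2


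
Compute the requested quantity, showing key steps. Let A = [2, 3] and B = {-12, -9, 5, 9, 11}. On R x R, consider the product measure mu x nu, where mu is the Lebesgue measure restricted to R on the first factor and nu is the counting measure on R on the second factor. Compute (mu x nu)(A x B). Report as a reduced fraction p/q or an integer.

For a measurable rectangle A x B, the product measure satisfies
  (mu x nu)(A x B) = mu(A) * nu(B).
  mu(A) = 1.
  nu(B) = 5.
  (mu x nu)(A x B) = 1 * 5 = 5.

5


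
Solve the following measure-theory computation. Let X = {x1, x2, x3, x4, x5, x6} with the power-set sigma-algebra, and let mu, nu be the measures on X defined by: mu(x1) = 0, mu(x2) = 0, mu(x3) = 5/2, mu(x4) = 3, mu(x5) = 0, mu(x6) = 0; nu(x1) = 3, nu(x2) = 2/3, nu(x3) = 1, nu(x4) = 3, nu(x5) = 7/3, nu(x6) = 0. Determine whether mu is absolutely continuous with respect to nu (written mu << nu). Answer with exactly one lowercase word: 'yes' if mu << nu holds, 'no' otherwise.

mu << nu means: every nu-null measurable set is also mu-null; equivalently, for every atom x, if nu({x}) = 0 then mu({x}) = 0.
Checking each atom:
  x1: nu = 3 > 0 -> no constraint.
  x2: nu = 2/3 > 0 -> no constraint.
  x3: nu = 1 > 0 -> no constraint.
  x4: nu = 3 > 0 -> no constraint.
  x5: nu = 7/3 > 0 -> no constraint.
  x6: nu = 0, mu = 0 -> consistent with mu << nu.
No atom violates the condition. Therefore mu << nu.

yes


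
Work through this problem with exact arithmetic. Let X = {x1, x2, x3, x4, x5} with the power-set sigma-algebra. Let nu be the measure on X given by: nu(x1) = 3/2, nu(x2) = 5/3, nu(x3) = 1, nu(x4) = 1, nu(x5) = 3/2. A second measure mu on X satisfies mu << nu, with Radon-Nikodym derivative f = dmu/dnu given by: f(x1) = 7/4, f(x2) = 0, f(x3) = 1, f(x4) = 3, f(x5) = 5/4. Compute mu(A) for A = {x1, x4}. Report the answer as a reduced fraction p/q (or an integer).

By the defining property of the Radon-Nikodym derivative, for every measurable set A,
  mu(A) = integral_A f dnu.
Since nu is a discrete measure concentrated on the atoms of X, the integral over A reduces to the sum
  mu(A) = sum_{x in A} f(x) * nu({x}).
Computing each term:
  x1: f(x1) * nu(x1) = 7/4 * 3/2 = 21/8.
  x4: f(x4) * nu(x4) = 3 * 1 = 3.
Summing: mu(A) = 21/8 + 3 = 45/8.

45/8


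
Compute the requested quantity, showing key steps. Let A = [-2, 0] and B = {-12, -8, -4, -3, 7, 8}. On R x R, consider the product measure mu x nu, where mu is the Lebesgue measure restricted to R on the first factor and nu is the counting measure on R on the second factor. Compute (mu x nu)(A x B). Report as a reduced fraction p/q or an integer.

For a measurable rectangle A x B, the product measure satisfies
  (mu x nu)(A x B) = mu(A) * nu(B).
  mu(A) = 2.
  nu(B) = 6.
  (mu x nu)(A x B) = 2 * 6 = 12.

12


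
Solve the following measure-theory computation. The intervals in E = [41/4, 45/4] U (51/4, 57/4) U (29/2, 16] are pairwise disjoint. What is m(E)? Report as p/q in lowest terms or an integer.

For pairwise disjoint intervals, m(union_i I_i) = sum_i m(I_i),
and m is invariant under swapping open/closed endpoints (single points have measure 0).
So m(E) = sum_i (b_i - a_i).
  I_1 has length 45/4 - 41/4 = 1.
  I_2 has length 57/4 - 51/4 = 3/2.
  I_3 has length 16 - 29/2 = 3/2.
Summing:
  m(E) = 1 + 3/2 + 3/2 = 4.

4


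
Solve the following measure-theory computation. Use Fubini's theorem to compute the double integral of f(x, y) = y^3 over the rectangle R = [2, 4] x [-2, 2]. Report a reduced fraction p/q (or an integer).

f(x, y) is a tensor product of a function of x and a function of y, and both factors are bounded continuous (hence Lebesgue integrable) on the rectangle, so Fubini's theorem applies:
  integral_R f d(m x m) = (integral_a1^b1 1 dx) * (integral_a2^b2 y^3 dy).
Inner integral in x: integral_{2}^{4} 1 dx = (4^1 - 2^1)/1
  = 2.
Inner integral in y: integral_{-2}^{2} y^3 dy = (2^4 - (-2)^4)/4
  = 0.
Product: (2) * (0) = 0.

0


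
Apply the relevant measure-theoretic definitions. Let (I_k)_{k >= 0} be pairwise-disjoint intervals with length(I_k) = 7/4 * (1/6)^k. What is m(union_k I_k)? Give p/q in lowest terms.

By countable additivity of the Lebesgue measure on pairwise disjoint measurable sets,
  m(union_{k >= 0} I_k) = sum_{k >= 0} m(I_k) = sum_{k >= 0} a * r^k,
  with a = 7/4 and r = 1/6.
Since 0 < r = 1/6 < 1, the geometric series converges:
  sum_{k >= 0} a * r^k = a / (1 - r).
  = 7/4 / (1 - 1/6)
  = 7/4 / (5/6)
  = 21/10.

21/10


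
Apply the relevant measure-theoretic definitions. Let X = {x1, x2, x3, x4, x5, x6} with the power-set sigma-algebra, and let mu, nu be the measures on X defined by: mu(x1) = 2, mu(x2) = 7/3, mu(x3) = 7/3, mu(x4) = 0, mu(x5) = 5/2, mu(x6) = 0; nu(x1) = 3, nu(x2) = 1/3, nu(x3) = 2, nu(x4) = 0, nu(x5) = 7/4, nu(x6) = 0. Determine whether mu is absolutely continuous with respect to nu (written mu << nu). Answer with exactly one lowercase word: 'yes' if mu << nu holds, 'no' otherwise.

mu << nu means: every nu-null measurable set is also mu-null; equivalently, for every atom x, if nu({x}) = 0 then mu({x}) = 0.
Checking each atom:
  x1: nu = 3 > 0 -> no constraint.
  x2: nu = 1/3 > 0 -> no constraint.
  x3: nu = 2 > 0 -> no constraint.
  x4: nu = 0, mu = 0 -> consistent with mu << nu.
  x5: nu = 7/4 > 0 -> no constraint.
  x6: nu = 0, mu = 0 -> consistent with mu << nu.
No atom violates the condition. Therefore mu << nu.

yes


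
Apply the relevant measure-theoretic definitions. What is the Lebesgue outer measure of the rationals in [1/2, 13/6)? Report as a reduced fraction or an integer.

E = Q cap [1/2, 13/6) is a subset of Q, which is countable. Enumerate Q = {q_1, q_2, ...}; for any eps > 0, cover q_k by the open interval (q_k - eps/2^(k+1), q_k + eps/2^(k+1)), of length eps/2^k. The total cover length is sum_{k>=1} eps/2^k = eps. Hence m*(E) <= m*(Q) <= eps for every eps > 0, and since outer measure is non-negative, m*(E) = 0.

0


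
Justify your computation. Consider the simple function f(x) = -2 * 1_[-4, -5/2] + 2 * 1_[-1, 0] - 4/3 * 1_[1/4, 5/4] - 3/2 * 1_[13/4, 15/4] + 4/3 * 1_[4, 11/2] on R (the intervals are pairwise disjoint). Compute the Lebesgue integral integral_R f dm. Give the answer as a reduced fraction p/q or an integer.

For a simple function f = sum_i c_i * 1_{A_i} with disjoint A_i,
  integral f dm = sum_i c_i * m(A_i).
Lengths of the A_i:
  m(A_1) = -5/2 - (-4) = 3/2.
  m(A_2) = 0 - (-1) = 1.
  m(A_3) = 5/4 - 1/4 = 1.
  m(A_4) = 15/4 - 13/4 = 1/2.
  m(A_5) = 11/2 - 4 = 3/2.
Contributions c_i * m(A_i):
  (-2) * (3/2) = -3.
  (2) * (1) = 2.
  (-4/3) * (1) = -4/3.
  (-3/2) * (1/2) = -3/4.
  (4/3) * (3/2) = 2.
Total: -3 + 2 - 4/3 - 3/4 + 2 = -13/12.

-13/12


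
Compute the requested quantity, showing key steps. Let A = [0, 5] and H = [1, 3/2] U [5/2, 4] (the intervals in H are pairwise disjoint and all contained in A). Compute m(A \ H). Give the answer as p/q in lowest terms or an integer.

The ambient interval has length m(A) = 5 - 0 = 5.
Since the holes are disjoint and sit inside A, by finite additivity
  m(H) = sum_i (b_i - a_i), and m(A \ H) = m(A) - m(H).
Computing the hole measures:
  m(H_1) = 3/2 - 1 = 1/2.
  m(H_2) = 4 - 5/2 = 3/2.
Summed: m(H) = 1/2 + 3/2 = 2.
So m(A \ H) = 5 - 2 = 3.

3


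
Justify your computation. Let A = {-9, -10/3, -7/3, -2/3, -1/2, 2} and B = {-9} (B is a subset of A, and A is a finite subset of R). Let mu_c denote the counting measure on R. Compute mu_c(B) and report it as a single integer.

Counting measure assigns mu_c(E) = |E| (number of elements) when E is finite.
B has 1 element(s), so mu_c(B) = 1.

1


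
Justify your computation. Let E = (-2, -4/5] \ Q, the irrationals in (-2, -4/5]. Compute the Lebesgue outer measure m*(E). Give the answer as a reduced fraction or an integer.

The interval I = (-2, -4/5] has m(I) = -4/5 - (-2) = 6/5 (endpoints are measure-zero, so open/closed/half-open agree). Write I = (I cap Q) u (I \ Q). The rationals in I are countable, so m*(I cap Q) = 0 (cover each rational by intervals whose total length is arbitrarily small). By countable subadditivity m*(I) <= m*(I cap Q) + m*(I \ Q), hence m*(I \ Q) >= m(I) = 6/5. The reverse inequality m*(I \ Q) <= m*(I) = 6/5 is trivial since (I \ Q) is a subset of I. Therefore m*(I \ Q) = 6/5.

6/5


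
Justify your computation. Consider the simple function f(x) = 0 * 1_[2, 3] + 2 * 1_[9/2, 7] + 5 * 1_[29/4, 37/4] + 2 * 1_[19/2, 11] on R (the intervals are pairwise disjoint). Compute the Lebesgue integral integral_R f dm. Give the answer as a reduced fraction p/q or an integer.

For a simple function f = sum_i c_i * 1_{A_i} with disjoint A_i,
  integral f dm = sum_i c_i * m(A_i).
Lengths of the A_i:
  m(A_1) = 3 - 2 = 1.
  m(A_2) = 7 - 9/2 = 5/2.
  m(A_3) = 37/4 - 29/4 = 2.
  m(A_4) = 11 - 19/2 = 3/2.
Contributions c_i * m(A_i):
  (0) * (1) = 0.
  (2) * (5/2) = 5.
  (5) * (2) = 10.
  (2) * (3/2) = 3.
Total: 0 + 5 + 10 + 3 = 18.

18


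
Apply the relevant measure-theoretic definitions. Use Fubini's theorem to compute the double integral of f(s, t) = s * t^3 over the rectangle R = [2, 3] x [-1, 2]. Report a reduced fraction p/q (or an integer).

f(s, t) is a tensor product of a function of s and a function of t, and both factors are bounded continuous (hence Lebesgue integrable) on the rectangle, so Fubini's theorem applies:
  integral_R f d(m x m) = (integral_a1^b1 s ds) * (integral_a2^b2 t^3 dt).
Inner integral in s: integral_{2}^{3} s ds = (3^2 - 2^2)/2
  = 5/2.
Inner integral in t: integral_{-1}^{2} t^3 dt = (2^4 - (-1)^4)/4
  = 15/4.
Product: (5/2) * (15/4) = 75/8.

75/8


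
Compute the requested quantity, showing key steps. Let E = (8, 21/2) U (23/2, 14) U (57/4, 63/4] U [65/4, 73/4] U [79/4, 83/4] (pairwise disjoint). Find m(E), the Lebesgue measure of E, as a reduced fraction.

For pairwise disjoint intervals, m(union_i I_i) = sum_i m(I_i),
and m is invariant under swapping open/closed endpoints (single points have measure 0).
So m(E) = sum_i (b_i - a_i).
  I_1 has length 21/2 - 8 = 5/2.
  I_2 has length 14 - 23/2 = 5/2.
  I_3 has length 63/4 - 57/4 = 3/2.
  I_4 has length 73/4 - 65/4 = 2.
  I_5 has length 83/4 - 79/4 = 1.
Summing:
  m(E) = 5/2 + 5/2 + 3/2 + 2 + 1 = 19/2.

19/2


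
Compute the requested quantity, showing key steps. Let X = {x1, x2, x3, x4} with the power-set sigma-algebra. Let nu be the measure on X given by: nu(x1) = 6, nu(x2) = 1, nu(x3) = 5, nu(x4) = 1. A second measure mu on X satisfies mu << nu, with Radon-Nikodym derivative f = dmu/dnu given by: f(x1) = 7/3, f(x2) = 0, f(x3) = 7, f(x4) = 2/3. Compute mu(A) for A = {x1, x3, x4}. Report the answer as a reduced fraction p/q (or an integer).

By the defining property of the Radon-Nikodym derivative, for every measurable set A,
  mu(A) = integral_A f dnu.
Since nu is a discrete measure concentrated on the atoms of X, the integral over A reduces to the sum
  mu(A) = sum_{x in A} f(x) * nu({x}).
Computing each term:
  x1: f(x1) * nu(x1) = 7/3 * 6 = 14.
  x3: f(x3) * nu(x3) = 7 * 5 = 35.
  x4: f(x4) * nu(x4) = 2/3 * 1 = 2/3.
Summing: mu(A) = 14 + 35 + 2/3 = 149/3.

149/3


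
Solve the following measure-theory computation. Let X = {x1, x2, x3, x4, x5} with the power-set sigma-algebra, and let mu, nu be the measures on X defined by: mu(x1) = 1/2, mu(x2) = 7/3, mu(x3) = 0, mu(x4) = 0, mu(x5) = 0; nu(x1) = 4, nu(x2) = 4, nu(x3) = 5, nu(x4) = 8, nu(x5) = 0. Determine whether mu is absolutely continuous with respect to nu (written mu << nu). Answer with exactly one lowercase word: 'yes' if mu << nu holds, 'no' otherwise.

mu << nu means: every nu-null measurable set is also mu-null; equivalently, for every atom x, if nu({x}) = 0 then mu({x}) = 0.
Checking each atom:
  x1: nu = 4 > 0 -> no constraint.
  x2: nu = 4 > 0 -> no constraint.
  x3: nu = 5 > 0 -> no constraint.
  x4: nu = 8 > 0 -> no constraint.
  x5: nu = 0, mu = 0 -> consistent with mu << nu.
No atom violates the condition. Therefore mu << nu.

yes


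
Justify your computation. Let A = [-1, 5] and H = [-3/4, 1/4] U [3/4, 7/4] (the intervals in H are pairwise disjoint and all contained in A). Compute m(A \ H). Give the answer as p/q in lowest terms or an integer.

The ambient interval has length m(A) = 5 - (-1) = 6.
Since the holes are disjoint and sit inside A, by finite additivity
  m(H) = sum_i (b_i - a_i), and m(A \ H) = m(A) - m(H).
Computing the hole measures:
  m(H_1) = 1/4 - (-3/4) = 1.
  m(H_2) = 7/4 - 3/4 = 1.
Summed: m(H) = 1 + 1 = 2.
So m(A \ H) = 6 - 2 = 4.

4


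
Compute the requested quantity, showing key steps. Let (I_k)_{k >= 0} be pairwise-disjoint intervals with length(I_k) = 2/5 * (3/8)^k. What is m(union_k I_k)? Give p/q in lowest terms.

By countable additivity of the Lebesgue measure on pairwise disjoint measurable sets,
  m(union_{k >= 0} I_k) = sum_{k >= 0} m(I_k) = sum_{k >= 0} a * r^k,
  with a = 2/5 and r = 3/8.
Since 0 < r = 3/8 < 1, the geometric series converges:
  sum_{k >= 0} a * r^k = a / (1 - r).
  = 2/5 / (1 - 3/8)
  = 2/5 / (5/8)
  = 16/25.

16/25


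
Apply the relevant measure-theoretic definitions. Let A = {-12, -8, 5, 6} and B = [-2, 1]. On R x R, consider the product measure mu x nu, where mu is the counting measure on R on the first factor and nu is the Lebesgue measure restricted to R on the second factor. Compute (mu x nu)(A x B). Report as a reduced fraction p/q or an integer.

For a measurable rectangle A x B, the product measure satisfies
  (mu x nu)(A x B) = mu(A) * nu(B).
  mu(A) = 4.
  nu(B) = 3.
  (mu x nu)(A x B) = 4 * 3 = 12.

12


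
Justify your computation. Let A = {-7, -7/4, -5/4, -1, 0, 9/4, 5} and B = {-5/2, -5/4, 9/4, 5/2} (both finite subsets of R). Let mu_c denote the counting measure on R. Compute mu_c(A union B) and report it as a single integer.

Counting measure on a finite set equals cardinality. By inclusion-exclusion, |A union B| = |A| + |B| - |A cap B|.
|A| = 7, |B| = 4, |A cap B| = 2.
So mu_c(A union B) = 7 + 4 - 2 = 9.

9


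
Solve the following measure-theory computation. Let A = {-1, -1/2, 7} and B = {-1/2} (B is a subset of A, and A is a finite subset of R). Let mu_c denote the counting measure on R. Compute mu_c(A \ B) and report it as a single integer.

Counting measure assigns mu_c(E) = |E| (number of elements) when E is finite. For B subset A, A \ B is the set of elements of A not in B, so |A \ B| = |A| - |B|.
|A| = 3, |B| = 1, so mu_c(A \ B) = 3 - 1 = 2.

2


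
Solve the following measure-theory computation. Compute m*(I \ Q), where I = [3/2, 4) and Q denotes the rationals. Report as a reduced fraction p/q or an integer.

The interval I = [3/2, 4) has m(I) = 4 - 3/2 = 5/2 (endpoints are measure-zero, so open/closed/half-open agree). Write I = (I cap Q) u (I \ Q). The rationals in I are countable, so m*(I cap Q) = 0 (cover each rational by intervals whose total length is arbitrarily small). By countable subadditivity m*(I) <= m*(I cap Q) + m*(I \ Q), hence m*(I \ Q) >= m(I) = 5/2. The reverse inequality m*(I \ Q) <= m*(I) = 5/2 is trivial since (I \ Q) is a subset of I. Therefore m*(I \ Q) = 5/2.

5/2


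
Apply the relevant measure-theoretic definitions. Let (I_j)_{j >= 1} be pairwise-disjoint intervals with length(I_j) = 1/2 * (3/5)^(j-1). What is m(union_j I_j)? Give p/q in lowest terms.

By countable additivity of the Lebesgue measure on pairwise disjoint measurable sets,
  m(union_{j >= 1} I_j) = sum_{j >= 1} m(I_j) = sum_{j >= 1} a * r^(j-1),
  with a = 1/2 and r = 3/5.
Since 0 < r = 3/5 < 1, the geometric series converges:
  sum_{j >= 1} a * r^(j-1) = a / (1 - r).
  = 1/2 / (1 - 3/5)
  = 1/2 / (2/5)
  = 5/4.

5/4


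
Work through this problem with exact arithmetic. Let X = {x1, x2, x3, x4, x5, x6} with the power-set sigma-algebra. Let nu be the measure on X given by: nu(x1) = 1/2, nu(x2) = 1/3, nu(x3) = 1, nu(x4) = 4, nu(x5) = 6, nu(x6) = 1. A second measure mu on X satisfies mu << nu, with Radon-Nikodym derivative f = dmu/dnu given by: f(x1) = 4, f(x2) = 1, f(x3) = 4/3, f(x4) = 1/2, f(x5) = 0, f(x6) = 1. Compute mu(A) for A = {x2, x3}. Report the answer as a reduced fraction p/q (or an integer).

By the defining property of the Radon-Nikodym derivative, for every measurable set A,
  mu(A) = integral_A f dnu.
Since nu is a discrete measure concentrated on the atoms of X, the integral over A reduces to the sum
  mu(A) = sum_{x in A} f(x) * nu({x}).
Computing each term:
  x2: f(x2) * nu(x2) = 1 * 1/3 = 1/3.
  x3: f(x3) * nu(x3) = 4/3 * 1 = 4/3.
Summing: mu(A) = 1/3 + 4/3 = 5/3.

5/3


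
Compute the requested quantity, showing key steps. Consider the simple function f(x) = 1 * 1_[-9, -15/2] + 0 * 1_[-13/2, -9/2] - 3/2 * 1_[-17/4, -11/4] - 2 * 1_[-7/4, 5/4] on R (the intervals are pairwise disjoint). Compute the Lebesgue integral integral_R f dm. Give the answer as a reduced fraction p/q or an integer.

For a simple function f = sum_i c_i * 1_{A_i} with disjoint A_i,
  integral f dm = sum_i c_i * m(A_i).
Lengths of the A_i:
  m(A_1) = -15/2 - (-9) = 3/2.
  m(A_2) = -9/2 - (-13/2) = 2.
  m(A_3) = -11/4 - (-17/4) = 3/2.
  m(A_4) = 5/4 - (-7/4) = 3.
Contributions c_i * m(A_i):
  (1) * (3/2) = 3/2.
  (0) * (2) = 0.
  (-3/2) * (3/2) = -9/4.
  (-2) * (3) = -6.
Total: 3/2 + 0 - 9/4 - 6 = -27/4.

-27/4


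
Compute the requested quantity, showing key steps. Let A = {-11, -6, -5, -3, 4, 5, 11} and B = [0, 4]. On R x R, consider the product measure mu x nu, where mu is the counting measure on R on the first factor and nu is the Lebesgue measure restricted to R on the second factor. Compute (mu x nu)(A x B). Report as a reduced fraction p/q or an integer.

For a measurable rectangle A x B, the product measure satisfies
  (mu x nu)(A x B) = mu(A) * nu(B).
  mu(A) = 7.
  nu(B) = 4.
  (mu x nu)(A x B) = 7 * 4 = 28.

28


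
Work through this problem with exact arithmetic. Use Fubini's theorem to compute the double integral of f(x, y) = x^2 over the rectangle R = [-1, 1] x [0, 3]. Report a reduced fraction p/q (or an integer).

f(x, y) is a tensor product of a function of x and a function of y, and both factors are bounded continuous (hence Lebesgue integrable) on the rectangle, so Fubini's theorem applies:
  integral_R f d(m x m) = (integral_a1^b1 x^2 dx) * (integral_a2^b2 1 dy).
Inner integral in x: integral_{-1}^{1} x^2 dx = (1^3 - (-1)^3)/3
  = 2/3.
Inner integral in y: integral_{0}^{3} 1 dy = (3^1 - 0^1)/1
  = 3.
Product: (2/3) * (3) = 2.

2


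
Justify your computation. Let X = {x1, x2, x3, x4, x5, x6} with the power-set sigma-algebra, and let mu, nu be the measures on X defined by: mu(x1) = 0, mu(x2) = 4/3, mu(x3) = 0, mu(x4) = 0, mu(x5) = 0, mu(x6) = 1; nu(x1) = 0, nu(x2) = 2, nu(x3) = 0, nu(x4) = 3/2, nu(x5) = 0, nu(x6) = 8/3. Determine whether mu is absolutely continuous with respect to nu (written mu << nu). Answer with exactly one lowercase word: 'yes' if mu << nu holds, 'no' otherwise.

mu << nu means: every nu-null measurable set is also mu-null; equivalently, for every atom x, if nu({x}) = 0 then mu({x}) = 0.
Checking each atom:
  x1: nu = 0, mu = 0 -> consistent with mu << nu.
  x2: nu = 2 > 0 -> no constraint.
  x3: nu = 0, mu = 0 -> consistent with mu << nu.
  x4: nu = 3/2 > 0 -> no constraint.
  x5: nu = 0, mu = 0 -> consistent with mu << nu.
  x6: nu = 8/3 > 0 -> no constraint.
No atom violates the condition. Therefore mu << nu.

yes


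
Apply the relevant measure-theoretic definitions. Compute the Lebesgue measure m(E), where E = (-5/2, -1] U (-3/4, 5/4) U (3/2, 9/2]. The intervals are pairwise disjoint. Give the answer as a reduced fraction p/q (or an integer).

For pairwise disjoint intervals, m(union_i I_i) = sum_i m(I_i),
and m is invariant under swapping open/closed endpoints (single points have measure 0).
So m(E) = sum_i (b_i - a_i).
  I_1 has length -1 - (-5/2) = 3/2.
  I_2 has length 5/4 - (-3/4) = 2.
  I_3 has length 9/2 - 3/2 = 3.
Summing:
  m(E) = 3/2 + 2 + 3 = 13/2.

13/2


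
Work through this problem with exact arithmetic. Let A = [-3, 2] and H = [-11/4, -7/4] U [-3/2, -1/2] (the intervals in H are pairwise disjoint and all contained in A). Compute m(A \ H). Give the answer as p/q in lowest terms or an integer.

The ambient interval has length m(A) = 2 - (-3) = 5.
Since the holes are disjoint and sit inside A, by finite additivity
  m(H) = sum_i (b_i - a_i), and m(A \ H) = m(A) - m(H).
Computing the hole measures:
  m(H_1) = -7/4 - (-11/4) = 1.
  m(H_2) = -1/2 - (-3/2) = 1.
Summed: m(H) = 1 + 1 = 2.
So m(A \ H) = 5 - 2 = 3.

3


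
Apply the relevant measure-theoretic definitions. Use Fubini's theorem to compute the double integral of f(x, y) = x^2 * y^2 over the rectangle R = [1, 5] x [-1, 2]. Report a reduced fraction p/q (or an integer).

f(x, y) is a tensor product of a function of x and a function of y, and both factors are bounded continuous (hence Lebesgue integrable) on the rectangle, so Fubini's theorem applies:
  integral_R f d(m x m) = (integral_a1^b1 x^2 dx) * (integral_a2^b2 y^2 dy).
Inner integral in x: integral_{1}^{5} x^2 dx = (5^3 - 1^3)/3
  = 124/3.
Inner integral in y: integral_{-1}^{2} y^2 dy = (2^3 - (-1)^3)/3
  = 3.
Product: (124/3) * (3) = 124.

124


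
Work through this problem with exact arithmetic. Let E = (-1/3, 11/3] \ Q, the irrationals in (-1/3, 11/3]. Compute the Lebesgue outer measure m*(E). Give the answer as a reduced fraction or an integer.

The interval I = (-1/3, 11/3] has m(I) = 11/3 - (-1/3) = 4 (endpoints are measure-zero, so open/closed/half-open agree). Write I = (I cap Q) u (I \ Q). The rationals in I are countable, so m*(I cap Q) = 0 (cover each rational by intervals whose total length is arbitrarily small). By countable subadditivity m*(I) <= m*(I cap Q) + m*(I \ Q), hence m*(I \ Q) >= m(I) = 4. The reverse inequality m*(I \ Q) <= m*(I) = 4 is trivial since (I \ Q) is a subset of I. Therefore m*(I \ Q) = 4.

4


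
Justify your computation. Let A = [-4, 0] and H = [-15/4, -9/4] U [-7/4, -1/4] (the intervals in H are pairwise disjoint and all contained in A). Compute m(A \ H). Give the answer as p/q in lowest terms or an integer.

The ambient interval has length m(A) = 0 - (-4) = 4.
Since the holes are disjoint and sit inside A, by finite additivity
  m(H) = sum_i (b_i - a_i), and m(A \ H) = m(A) - m(H).
Computing the hole measures:
  m(H_1) = -9/4 - (-15/4) = 3/2.
  m(H_2) = -1/4 - (-7/4) = 3/2.
Summed: m(H) = 3/2 + 3/2 = 3.
So m(A \ H) = 4 - 3 = 1.

1


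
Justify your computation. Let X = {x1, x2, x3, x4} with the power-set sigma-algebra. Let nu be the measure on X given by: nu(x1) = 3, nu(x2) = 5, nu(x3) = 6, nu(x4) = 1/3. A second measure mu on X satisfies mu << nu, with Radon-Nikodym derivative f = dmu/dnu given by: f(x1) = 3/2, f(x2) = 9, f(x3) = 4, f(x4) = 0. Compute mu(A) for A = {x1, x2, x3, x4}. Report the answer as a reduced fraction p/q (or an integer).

By the defining property of the Radon-Nikodym derivative, for every measurable set A,
  mu(A) = integral_A f dnu.
Since nu is a discrete measure concentrated on the atoms of X, the integral over A reduces to the sum
  mu(A) = sum_{x in A} f(x) * nu({x}).
Computing each term:
  x1: f(x1) * nu(x1) = 3/2 * 3 = 9/2.
  x2: f(x2) * nu(x2) = 9 * 5 = 45.
  x3: f(x3) * nu(x3) = 4 * 6 = 24.
  x4: f(x4) * nu(x4) = 0 * 1/3 = 0.
Summing: mu(A) = 9/2 + 45 + 24 + 0 = 147/2.

147/2


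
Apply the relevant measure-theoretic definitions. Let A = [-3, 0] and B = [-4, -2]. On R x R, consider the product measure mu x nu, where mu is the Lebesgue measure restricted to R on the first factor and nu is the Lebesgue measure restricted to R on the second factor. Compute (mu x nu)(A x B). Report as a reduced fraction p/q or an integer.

For a measurable rectangle A x B, the product measure satisfies
  (mu x nu)(A x B) = mu(A) * nu(B).
  mu(A) = 3.
  nu(B) = 2.
  (mu x nu)(A x B) = 3 * 2 = 6.

6


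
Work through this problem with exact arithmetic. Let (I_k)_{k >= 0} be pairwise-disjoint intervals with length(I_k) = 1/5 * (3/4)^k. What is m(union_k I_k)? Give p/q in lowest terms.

By countable additivity of the Lebesgue measure on pairwise disjoint measurable sets,
  m(union_{k >= 0} I_k) = sum_{k >= 0} m(I_k) = sum_{k >= 0} a * r^k,
  with a = 1/5 and r = 3/4.
Since 0 < r = 3/4 < 1, the geometric series converges:
  sum_{k >= 0} a * r^k = a / (1 - r).
  = 1/5 / (1 - 3/4)
  = 1/5 / (1/4)
  = 4/5.

4/5


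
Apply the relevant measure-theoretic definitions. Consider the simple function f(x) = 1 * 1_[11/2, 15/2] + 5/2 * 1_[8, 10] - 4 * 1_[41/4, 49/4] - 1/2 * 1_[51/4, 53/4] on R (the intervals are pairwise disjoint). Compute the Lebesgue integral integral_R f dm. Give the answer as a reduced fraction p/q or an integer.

For a simple function f = sum_i c_i * 1_{A_i} with disjoint A_i,
  integral f dm = sum_i c_i * m(A_i).
Lengths of the A_i:
  m(A_1) = 15/2 - 11/2 = 2.
  m(A_2) = 10 - 8 = 2.
  m(A_3) = 49/4 - 41/4 = 2.
  m(A_4) = 53/4 - 51/4 = 1/2.
Contributions c_i * m(A_i):
  (1) * (2) = 2.
  (5/2) * (2) = 5.
  (-4) * (2) = -8.
  (-1/2) * (1/2) = -1/4.
Total: 2 + 5 - 8 - 1/4 = -5/4.

-5/4


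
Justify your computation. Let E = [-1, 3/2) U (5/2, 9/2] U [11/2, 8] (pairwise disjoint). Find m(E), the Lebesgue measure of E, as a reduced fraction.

For pairwise disjoint intervals, m(union_i I_i) = sum_i m(I_i),
and m is invariant under swapping open/closed endpoints (single points have measure 0).
So m(E) = sum_i (b_i - a_i).
  I_1 has length 3/2 - (-1) = 5/2.
  I_2 has length 9/2 - 5/2 = 2.
  I_3 has length 8 - 11/2 = 5/2.
Summing:
  m(E) = 5/2 + 2 + 5/2 = 7.

7


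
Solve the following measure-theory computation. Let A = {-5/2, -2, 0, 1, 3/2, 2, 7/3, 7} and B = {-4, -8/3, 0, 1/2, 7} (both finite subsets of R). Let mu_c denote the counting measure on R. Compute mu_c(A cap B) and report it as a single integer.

Counting measure on a finite set equals cardinality. mu_c(A cap B) = |A cap B| (elements appearing in both).
Enumerating the elements of A that also lie in B gives 2 element(s).
So mu_c(A cap B) = 2.

2


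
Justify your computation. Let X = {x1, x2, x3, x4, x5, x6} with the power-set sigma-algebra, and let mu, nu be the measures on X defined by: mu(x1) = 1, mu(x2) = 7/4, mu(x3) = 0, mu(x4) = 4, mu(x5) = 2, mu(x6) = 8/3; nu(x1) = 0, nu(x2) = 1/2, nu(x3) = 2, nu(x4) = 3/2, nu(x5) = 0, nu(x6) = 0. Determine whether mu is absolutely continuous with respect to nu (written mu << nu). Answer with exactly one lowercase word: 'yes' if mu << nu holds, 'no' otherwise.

mu << nu means: every nu-null measurable set is also mu-null; equivalently, for every atom x, if nu({x}) = 0 then mu({x}) = 0.
Checking each atom:
  x1: nu = 0, mu = 1 > 0 -> violates mu << nu.
  x2: nu = 1/2 > 0 -> no constraint.
  x3: nu = 2 > 0 -> no constraint.
  x4: nu = 3/2 > 0 -> no constraint.
  x5: nu = 0, mu = 2 > 0 -> violates mu << nu.
  x6: nu = 0, mu = 8/3 > 0 -> violates mu << nu.
The atom(s) x1, x5, x6 violate the condition (nu = 0 but mu > 0). Therefore mu is NOT absolutely continuous w.r.t. nu.

no


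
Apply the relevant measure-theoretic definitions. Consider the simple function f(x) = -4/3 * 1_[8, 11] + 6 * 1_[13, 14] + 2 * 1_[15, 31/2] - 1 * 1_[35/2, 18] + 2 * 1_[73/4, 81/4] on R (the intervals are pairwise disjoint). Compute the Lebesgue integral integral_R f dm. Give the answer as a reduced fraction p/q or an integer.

For a simple function f = sum_i c_i * 1_{A_i} with disjoint A_i,
  integral f dm = sum_i c_i * m(A_i).
Lengths of the A_i:
  m(A_1) = 11 - 8 = 3.
  m(A_2) = 14 - 13 = 1.
  m(A_3) = 31/2 - 15 = 1/2.
  m(A_4) = 18 - 35/2 = 1/2.
  m(A_5) = 81/4 - 73/4 = 2.
Contributions c_i * m(A_i):
  (-4/3) * (3) = -4.
  (6) * (1) = 6.
  (2) * (1/2) = 1.
  (-1) * (1/2) = -1/2.
  (2) * (2) = 4.
Total: -4 + 6 + 1 - 1/2 + 4 = 13/2.

13/2


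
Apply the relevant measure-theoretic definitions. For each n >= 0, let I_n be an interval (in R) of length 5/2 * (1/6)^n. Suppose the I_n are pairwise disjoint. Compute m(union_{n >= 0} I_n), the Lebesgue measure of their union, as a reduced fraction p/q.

By countable additivity of the Lebesgue measure on pairwise disjoint measurable sets,
  m(union_{n >= 0} I_n) = sum_{n >= 0} m(I_n) = sum_{n >= 0} a * r^n,
  with a = 5/2 and r = 1/6.
Since 0 < r = 1/6 < 1, the geometric series converges:
  sum_{n >= 0} a * r^n = a / (1 - r).
  = 5/2 / (1 - 1/6)
  = 5/2 / (5/6)
  = 3.

3


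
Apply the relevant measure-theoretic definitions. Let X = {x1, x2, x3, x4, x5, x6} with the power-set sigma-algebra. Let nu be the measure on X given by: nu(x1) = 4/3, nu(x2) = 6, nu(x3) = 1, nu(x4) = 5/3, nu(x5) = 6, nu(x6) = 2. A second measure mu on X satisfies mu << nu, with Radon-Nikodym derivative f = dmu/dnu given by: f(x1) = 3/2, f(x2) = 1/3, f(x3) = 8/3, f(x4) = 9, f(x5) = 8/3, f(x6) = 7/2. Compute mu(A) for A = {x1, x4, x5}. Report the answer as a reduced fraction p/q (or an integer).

By the defining property of the Radon-Nikodym derivative, for every measurable set A,
  mu(A) = integral_A f dnu.
Since nu is a discrete measure concentrated on the atoms of X, the integral over A reduces to the sum
  mu(A) = sum_{x in A} f(x) * nu({x}).
Computing each term:
  x1: f(x1) * nu(x1) = 3/2 * 4/3 = 2.
  x4: f(x4) * nu(x4) = 9 * 5/3 = 15.
  x5: f(x5) * nu(x5) = 8/3 * 6 = 16.
Summing: mu(A) = 2 + 15 + 16 = 33.

33


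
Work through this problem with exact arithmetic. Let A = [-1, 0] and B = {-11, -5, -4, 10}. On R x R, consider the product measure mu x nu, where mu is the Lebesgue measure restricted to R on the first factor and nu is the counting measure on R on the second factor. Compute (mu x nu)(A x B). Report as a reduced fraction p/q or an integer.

For a measurable rectangle A x B, the product measure satisfies
  (mu x nu)(A x B) = mu(A) * nu(B).
  mu(A) = 1.
  nu(B) = 4.
  (mu x nu)(A x B) = 1 * 4 = 4.

4


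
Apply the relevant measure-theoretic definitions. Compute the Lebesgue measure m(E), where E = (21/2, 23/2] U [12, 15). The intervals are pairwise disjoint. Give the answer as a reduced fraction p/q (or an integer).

For pairwise disjoint intervals, m(union_i I_i) = sum_i m(I_i),
and m is invariant under swapping open/closed endpoints (single points have measure 0).
So m(E) = sum_i (b_i - a_i).
  I_1 has length 23/2 - 21/2 = 1.
  I_2 has length 15 - 12 = 3.
Summing:
  m(E) = 1 + 3 = 4.

4


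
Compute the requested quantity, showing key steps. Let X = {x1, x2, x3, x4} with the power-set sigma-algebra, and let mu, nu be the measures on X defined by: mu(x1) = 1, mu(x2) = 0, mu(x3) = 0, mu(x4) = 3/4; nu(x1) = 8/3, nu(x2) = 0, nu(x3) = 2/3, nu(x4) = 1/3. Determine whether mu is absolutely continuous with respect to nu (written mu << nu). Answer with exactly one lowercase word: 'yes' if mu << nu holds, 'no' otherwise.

mu << nu means: every nu-null measurable set is also mu-null; equivalently, for every atom x, if nu({x}) = 0 then mu({x}) = 0.
Checking each atom:
  x1: nu = 8/3 > 0 -> no constraint.
  x2: nu = 0, mu = 0 -> consistent with mu << nu.
  x3: nu = 2/3 > 0 -> no constraint.
  x4: nu = 1/3 > 0 -> no constraint.
No atom violates the condition. Therefore mu << nu.

yes


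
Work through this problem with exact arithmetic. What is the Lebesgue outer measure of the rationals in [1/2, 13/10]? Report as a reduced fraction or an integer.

The set Q cap [1/2, 13/10] is countable (a subset of the countable set Q). Lebesgue outer measure of any countable set is 0: each singleton {q} has m*({q}) = 0, and by countable subadditivity m*(union_k {q_k}) <= sum_k m*({q_k}) = sum_k 0 = 0. The reverse inequality m*(E) >= 0 is automatic. So m*(Q cap [1/2, 13/10]) = 0.

0


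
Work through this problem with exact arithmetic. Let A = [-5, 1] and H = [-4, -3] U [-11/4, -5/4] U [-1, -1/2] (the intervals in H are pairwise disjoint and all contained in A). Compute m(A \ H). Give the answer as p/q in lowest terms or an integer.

The ambient interval has length m(A) = 1 - (-5) = 6.
Since the holes are disjoint and sit inside A, by finite additivity
  m(H) = sum_i (b_i - a_i), and m(A \ H) = m(A) - m(H).
Computing the hole measures:
  m(H_1) = -3 - (-4) = 1.
  m(H_2) = -5/4 - (-11/4) = 3/2.
  m(H_3) = -1/2 - (-1) = 1/2.
Summed: m(H) = 1 + 3/2 + 1/2 = 3.
So m(A \ H) = 6 - 3 = 3.

3


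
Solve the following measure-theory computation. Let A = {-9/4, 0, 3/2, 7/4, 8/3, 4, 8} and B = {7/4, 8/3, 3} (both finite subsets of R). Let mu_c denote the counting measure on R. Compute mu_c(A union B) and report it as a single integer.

Counting measure on a finite set equals cardinality. By inclusion-exclusion, |A union B| = |A| + |B| - |A cap B|.
|A| = 7, |B| = 3, |A cap B| = 2.
So mu_c(A union B) = 7 + 3 - 2 = 8.

8


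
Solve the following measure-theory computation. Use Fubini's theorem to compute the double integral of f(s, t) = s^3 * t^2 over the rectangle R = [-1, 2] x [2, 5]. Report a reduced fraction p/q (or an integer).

f(s, t) is a tensor product of a function of s and a function of t, and both factors are bounded continuous (hence Lebesgue integrable) on the rectangle, so Fubini's theorem applies:
  integral_R f d(m x m) = (integral_a1^b1 s^3 ds) * (integral_a2^b2 t^2 dt).
Inner integral in s: integral_{-1}^{2} s^3 ds = (2^4 - (-1)^4)/4
  = 15/4.
Inner integral in t: integral_{2}^{5} t^2 dt = (5^3 - 2^3)/3
  = 39.
Product: (15/4) * (39) = 585/4.

585/4


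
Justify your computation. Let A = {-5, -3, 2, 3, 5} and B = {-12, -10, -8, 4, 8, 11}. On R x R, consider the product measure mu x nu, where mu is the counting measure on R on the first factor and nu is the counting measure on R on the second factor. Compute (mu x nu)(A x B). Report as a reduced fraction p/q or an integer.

For a measurable rectangle A x B, the product measure satisfies
  (mu x nu)(A x B) = mu(A) * nu(B).
  mu(A) = 5.
  nu(B) = 6.
  (mu x nu)(A x B) = 5 * 6 = 30.

30


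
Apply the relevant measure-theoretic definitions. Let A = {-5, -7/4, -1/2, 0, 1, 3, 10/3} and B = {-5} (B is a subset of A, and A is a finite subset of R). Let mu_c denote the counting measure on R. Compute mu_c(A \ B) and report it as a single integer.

Counting measure assigns mu_c(E) = |E| (number of elements) when E is finite. For B subset A, A \ B is the set of elements of A not in B, so |A \ B| = |A| - |B|.
|A| = 7, |B| = 1, so mu_c(A \ B) = 7 - 1 = 6.

6


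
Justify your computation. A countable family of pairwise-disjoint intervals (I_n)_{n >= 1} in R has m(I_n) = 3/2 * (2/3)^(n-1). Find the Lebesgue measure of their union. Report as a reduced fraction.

By countable additivity of the Lebesgue measure on pairwise disjoint measurable sets,
  m(union_{n >= 1} I_n) = sum_{n >= 1} m(I_n) = sum_{n >= 1} a * r^(n-1),
  with a = 3/2 and r = 2/3.
Since 0 < r = 2/3 < 1, the geometric series converges:
  sum_{n >= 1} a * r^(n-1) = a / (1 - r).
  = 3/2 / (1 - 2/3)
  = 3/2 / (1/3)
  = 9/2.

9/2


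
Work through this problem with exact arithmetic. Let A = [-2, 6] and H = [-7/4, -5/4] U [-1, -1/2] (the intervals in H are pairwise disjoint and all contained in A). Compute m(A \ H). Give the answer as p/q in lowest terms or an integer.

The ambient interval has length m(A) = 6 - (-2) = 8.
Since the holes are disjoint and sit inside A, by finite additivity
  m(H) = sum_i (b_i - a_i), and m(A \ H) = m(A) - m(H).
Computing the hole measures:
  m(H_1) = -5/4 - (-7/4) = 1/2.
  m(H_2) = -1/2 - (-1) = 1/2.
Summed: m(H) = 1/2 + 1/2 = 1.
So m(A \ H) = 8 - 1 = 7.

7


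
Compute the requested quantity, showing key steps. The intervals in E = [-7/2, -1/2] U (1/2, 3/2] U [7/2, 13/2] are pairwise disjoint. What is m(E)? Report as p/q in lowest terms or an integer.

For pairwise disjoint intervals, m(union_i I_i) = sum_i m(I_i),
and m is invariant under swapping open/closed endpoints (single points have measure 0).
So m(E) = sum_i (b_i - a_i).
  I_1 has length -1/2 - (-7/2) = 3.
  I_2 has length 3/2 - 1/2 = 1.
  I_3 has length 13/2 - 7/2 = 3.
Summing:
  m(E) = 3 + 1 + 3 = 7.

7


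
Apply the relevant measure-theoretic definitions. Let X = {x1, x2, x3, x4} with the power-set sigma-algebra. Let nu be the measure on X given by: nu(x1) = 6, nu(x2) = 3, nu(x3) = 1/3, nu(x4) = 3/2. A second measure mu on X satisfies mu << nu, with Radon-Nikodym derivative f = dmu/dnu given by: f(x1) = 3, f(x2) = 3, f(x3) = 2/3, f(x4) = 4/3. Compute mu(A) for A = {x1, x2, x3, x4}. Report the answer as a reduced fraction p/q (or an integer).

By the defining property of the Radon-Nikodym derivative, for every measurable set A,
  mu(A) = integral_A f dnu.
Since nu is a discrete measure concentrated on the atoms of X, the integral over A reduces to the sum
  mu(A) = sum_{x in A} f(x) * nu({x}).
Computing each term:
  x1: f(x1) * nu(x1) = 3 * 6 = 18.
  x2: f(x2) * nu(x2) = 3 * 3 = 9.
  x3: f(x3) * nu(x3) = 2/3 * 1/3 = 2/9.
  x4: f(x4) * nu(x4) = 4/3 * 3/2 = 2.
Summing: mu(A) = 18 + 9 + 2/9 + 2 = 263/9.

263/9


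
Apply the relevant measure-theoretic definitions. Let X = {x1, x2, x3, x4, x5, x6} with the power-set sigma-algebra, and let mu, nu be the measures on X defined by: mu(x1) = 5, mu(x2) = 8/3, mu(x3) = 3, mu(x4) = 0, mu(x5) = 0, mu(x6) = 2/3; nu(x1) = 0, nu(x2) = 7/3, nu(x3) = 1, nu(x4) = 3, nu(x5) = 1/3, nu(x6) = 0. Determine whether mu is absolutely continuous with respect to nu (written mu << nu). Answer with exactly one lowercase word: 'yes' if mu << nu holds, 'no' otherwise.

mu << nu means: every nu-null measurable set is also mu-null; equivalently, for every atom x, if nu({x}) = 0 then mu({x}) = 0.
Checking each atom:
  x1: nu = 0, mu = 5 > 0 -> violates mu << nu.
  x2: nu = 7/3 > 0 -> no constraint.
  x3: nu = 1 > 0 -> no constraint.
  x4: nu = 3 > 0 -> no constraint.
  x5: nu = 1/3 > 0 -> no constraint.
  x6: nu = 0, mu = 2/3 > 0 -> violates mu << nu.
The atom(s) x1, x6 violate the condition (nu = 0 but mu > 0). Therefore mu is NOT absolutely continuous w.r.t. nu.

no


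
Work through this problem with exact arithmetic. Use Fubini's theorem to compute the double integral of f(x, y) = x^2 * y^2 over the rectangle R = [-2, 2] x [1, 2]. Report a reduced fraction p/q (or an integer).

f(x, y) is a tensor product of a function of x and a function of y, and both factors are bounded continuous (hence Lebesgue integrable) on the rectangle, so Fubini's theorem applies:
  integral_R f d(m x m) = (integral_a1^b1 x^2 dx) * (integral_a2^b2 y^2 dy).
Inner integral in x: integral_{-2}^{2} x^2 dx = (2^3 - (-2)^3)/3
  = 16/3.
Inner integral in y: integral_{1}^{2} y^2 dy = (2^3 - 1^3)/3
  = 7/3.
Product: (16/3) * (7/3) = 112/9.

112/9
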